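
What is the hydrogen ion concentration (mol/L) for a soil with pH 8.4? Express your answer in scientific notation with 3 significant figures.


Step 1: [H+] = 10^(-pH)
Step 2: [H+] = 10^(-8.4)
Step 3: [H+] = 3.98e-09 mol/L

3.98e-09


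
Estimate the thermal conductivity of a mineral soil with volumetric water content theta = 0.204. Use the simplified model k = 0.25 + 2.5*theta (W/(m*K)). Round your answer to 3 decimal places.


Step 1: k = 0.25 + 2.5 * theta
Step 2: k = 0.25 + 2.5 * 0.204
Step 3: k = 0.25 + 0.51
Step 4: k = 0.76 W/(m*K)

0.76


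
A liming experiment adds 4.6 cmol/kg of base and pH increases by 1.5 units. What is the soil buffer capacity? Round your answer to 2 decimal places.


Step 1: BC = change in base / change in pH
Step 2: BC = 4.6 / 1.5
Step 3: BC = 3.07 cmol/(kg*pH unit)

3.07


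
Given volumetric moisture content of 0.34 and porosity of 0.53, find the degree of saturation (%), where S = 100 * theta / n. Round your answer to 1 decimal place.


Step 1: S = 100 * theta_v / n
Step 2: S = 100 * 0.34 / 0.53
Step 3: S = 64.2%

64.2


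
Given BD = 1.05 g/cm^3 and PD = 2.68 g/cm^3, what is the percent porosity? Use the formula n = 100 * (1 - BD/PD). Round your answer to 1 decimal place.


Step 1: Formula: n = 100 * (1 - BD / PD)
Step 2: n = 100 * (1 - 1.05 / 2.68)
Step 3: n = 100 * (1 - 0.39179)
Step 4: n = 60.8%

60.8


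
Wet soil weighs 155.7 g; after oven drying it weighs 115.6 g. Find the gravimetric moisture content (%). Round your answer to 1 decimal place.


Step 1: Water mass = wet - dry = 155.7 - 115.6 = 40.1 g
Step 2: w = 100 * water mass / dry mass
Step 3: w = 100 * 40.1 / 115.6 = 34.7%

34.7


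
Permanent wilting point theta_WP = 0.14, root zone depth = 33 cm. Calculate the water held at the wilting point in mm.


Step 1: Water (mm) = theta_WP * depth * 10
Step 2: Water = 0.14 * 33 * 10
Step 3: Water = 46.2 mm

46.2


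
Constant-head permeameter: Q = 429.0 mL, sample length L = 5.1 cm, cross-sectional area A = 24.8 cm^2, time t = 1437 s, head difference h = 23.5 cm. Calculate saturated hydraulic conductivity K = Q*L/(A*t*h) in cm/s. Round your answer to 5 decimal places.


Step 1: K = Q * L / (A * t * h)
Step 2: Numerator = 429.0 * 5.1 = 2187.9
Step 3: Denominator = 24.8 * 1437 * 23.5 = 837483.6
Step 4: K = 2187.9 / 837483.6 = 0.00261 cm/s

0.00261


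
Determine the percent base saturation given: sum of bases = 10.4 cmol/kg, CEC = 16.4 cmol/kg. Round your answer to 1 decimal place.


Step 1: BS = 100 * (sum of bases) / CEC
Step 2: BS = 100 * 10.4 / 16.4
Step 3: BS = 63.4%

63.4


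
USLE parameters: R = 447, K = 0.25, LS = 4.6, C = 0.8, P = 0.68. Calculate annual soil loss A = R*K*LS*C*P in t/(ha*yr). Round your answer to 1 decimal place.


Step 1: A = R * K * LS * C * P
Step 2: R * K = 447 * 0.25 = 111.75
Step 3: (R*K) * LS = 111.75 * 4.6 = 514.05
Step 4: * C * P = 514.05 * 0.8 * 0.68 = 279.6
Step 5: A = 279.6 t/(ha*yr)

279.6


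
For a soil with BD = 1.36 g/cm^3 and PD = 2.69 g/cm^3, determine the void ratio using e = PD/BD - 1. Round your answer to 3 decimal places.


Step 1: e = PD / BD - 1
Step 2: e = 2.69 / 1.36 - 1
Step 3: e = 1.97794 - 1
Step 4: e = 0.978

0.978


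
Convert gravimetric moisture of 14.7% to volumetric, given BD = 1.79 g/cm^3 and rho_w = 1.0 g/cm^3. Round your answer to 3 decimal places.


Step 1: theta = (w / 100) * BD / rho_w
Step 2: theta = (14.7 / 100) * 1.79 / 1.0
Step 3: theta = 0.147 * 1.79
Step 4: theta = 0.263

0.263


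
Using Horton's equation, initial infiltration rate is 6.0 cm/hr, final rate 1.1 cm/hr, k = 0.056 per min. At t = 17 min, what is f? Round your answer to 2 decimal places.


Step 1: f = fc + (f0 - fc) * exp(-k * t)
Step 2: exp(-0.056 * 17) = 0.385968
Step 3: f = 1.1 + (6.0 - 1.1) * 0.385968
Step 4: f = 1.1 + 4.9 * 0.385968
Step 5: f = 2.99 cm/hr

2.99


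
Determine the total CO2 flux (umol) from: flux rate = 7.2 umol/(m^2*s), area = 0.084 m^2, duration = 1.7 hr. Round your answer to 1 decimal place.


Step 1: Convert time to seconds: 1.7 hr * 3600 = 6120.0 s
Step 2: Total = flux * area * time_s
Step 3: Total = 7.2 * 0.084 * 6120.0
Step 4: Total = 3701.4 umol

3701.4


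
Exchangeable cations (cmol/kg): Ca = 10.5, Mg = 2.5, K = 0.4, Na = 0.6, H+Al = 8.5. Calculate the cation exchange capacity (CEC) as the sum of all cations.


Step 1: CEC = Ca + Mg + K + Na + (H+Al)
Step 2: CEC = 10.5 + 2.5 + 0.4 + 0.6 + 8.5
Step 3: CEC = 22.5 cmol/kg

22.5


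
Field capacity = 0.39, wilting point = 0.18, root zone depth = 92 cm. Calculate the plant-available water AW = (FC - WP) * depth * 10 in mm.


Step 1: Available water = (FC - WP) * depth * 10
Step 2: AW = (0.39 - 0.18) * 92 * 10
Step 3: AW = 0.21 * 92 * 10
Step 4: AW = 193.2 mm

193.2


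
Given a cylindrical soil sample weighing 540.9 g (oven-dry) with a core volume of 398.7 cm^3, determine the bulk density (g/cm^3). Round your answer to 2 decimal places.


Step 1: Identify the formula: BD = dry mass / volume
Step 2: Substitute values: BD = 540.9 / 398.7
Step 3: BD = 1.36 g/cm^3

1.36


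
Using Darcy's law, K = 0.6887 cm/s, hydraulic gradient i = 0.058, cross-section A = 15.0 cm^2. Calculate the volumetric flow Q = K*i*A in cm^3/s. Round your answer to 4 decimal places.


Step 1: Apply Darcy's law: Q = K * i * A
Step 2: Q = 0.6887 * 0.058 * 15.0
Step 3: Q = 0.5992 cm^3/s

0.5992


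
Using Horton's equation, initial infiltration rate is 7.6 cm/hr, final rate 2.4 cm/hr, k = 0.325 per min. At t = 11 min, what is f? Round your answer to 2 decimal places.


Step 1: f = fc + (f0 - fc) * exp(-k * t)
Step 2: exp(-0.325 * 11) = 0.028015
Step 3: f = 2.4 + (7.6 - 2.4) * 0.028015
Step 4: f = 2.4 + 5.2 * 0.028015
Step 5: f = 2.55 cm/hr

2.55


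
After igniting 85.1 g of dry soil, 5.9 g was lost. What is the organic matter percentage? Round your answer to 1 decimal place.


Step 1: OM% = 100 * LOI / sample mass
Step 2: OM = 100 * 5.9 / 85.1
Step 3: OM = 6.9%

6.9


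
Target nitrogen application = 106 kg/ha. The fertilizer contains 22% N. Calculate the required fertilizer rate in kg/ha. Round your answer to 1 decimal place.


Step 1: Fertilizer rate = target N / (N content / 100)
Step 2: Rate = 106 / (22 / 100)
Step 3: Rate = 106 / 0.22
Step 4: Rate = 481.8 kg/ha

481.8


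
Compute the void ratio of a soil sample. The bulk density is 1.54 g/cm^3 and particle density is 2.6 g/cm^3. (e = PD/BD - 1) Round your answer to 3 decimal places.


Step 1: e = PD / BD - 1
Step 2: e = 2.6 / 1.54 - 1
Step 3: e = 1.68831 - 1
Step 4: e = 0.688

0.688


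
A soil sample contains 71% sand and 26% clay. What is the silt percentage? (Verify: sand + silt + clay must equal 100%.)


Step 1: sand + silt + clay = 100%
Step 2: silt = 100 - sand - clay
Step 3: silt = 100 - 71 - 26
Step 4: silt = 3%

3


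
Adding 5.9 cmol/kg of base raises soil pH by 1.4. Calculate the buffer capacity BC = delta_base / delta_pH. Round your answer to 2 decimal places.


Step 1: BC = change in base / change in pH
Step 2: BC = 5.9 / 1.4
Step 3: BC = 4.21 cmol/(kg*pH unit)

4.21


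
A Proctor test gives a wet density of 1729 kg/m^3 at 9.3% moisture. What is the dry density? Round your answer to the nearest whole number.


Step 1: Dry density = wet density / (1 + w/100)
Step 2: Dry density = 1729 / (1 + 9.3/100)
Step 3: Dry density = 1729 / 1.093
Step 4: Dry density = 1582 kg/m^3

1582


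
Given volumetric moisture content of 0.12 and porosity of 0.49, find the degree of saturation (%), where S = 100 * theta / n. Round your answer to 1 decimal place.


Step 1: S = 100 * theta_v / n
Step 2: S = 100 * 0.12 / 0.49
Step 3: S = 24.5%

24.5


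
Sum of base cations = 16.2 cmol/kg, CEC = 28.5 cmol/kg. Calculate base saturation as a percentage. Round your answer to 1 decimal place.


Step 1: BS = 100 * (sum of bases) / CEC
Step 2: BS = 100 * 16.2 / 28.5
Step 3: BS = 56.8%

56.8


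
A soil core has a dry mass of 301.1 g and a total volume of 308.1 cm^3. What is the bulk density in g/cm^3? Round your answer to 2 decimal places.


Step 1: Identify the formula: BD = dry mass / volume
Step 2: Substitute values: BD = 301.1 / 308.1
Step 3: BD = 0.98 g/cm^3

0.98


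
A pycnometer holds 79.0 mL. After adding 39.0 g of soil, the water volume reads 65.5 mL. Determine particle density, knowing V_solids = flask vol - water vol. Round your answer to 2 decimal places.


Step 1: Volume of solids = flask volume - water volume with soil
Step 2: V_solids = 79.0 - 65.5 = 13.5 mL
Step 3: Particle density = mass / V_solids = 39.0 / 13.5 = 2.89 g/cm^3

2.89


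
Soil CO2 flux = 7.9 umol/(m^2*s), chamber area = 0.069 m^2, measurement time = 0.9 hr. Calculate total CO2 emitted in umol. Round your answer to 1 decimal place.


Step 1: Convert time to seconds: 0.9 hr * 3600 = 3240.0 s
Step 2: Total = flux * area * time_s
Step 3: Total = 7.9 * 0.069 * 3240.0
Step 4: Total = 1766.1 umol

1766.1


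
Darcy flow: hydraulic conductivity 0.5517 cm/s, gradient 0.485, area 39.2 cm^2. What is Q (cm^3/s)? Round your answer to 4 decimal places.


Step 1: Apply Darcy's law: Q = K * i * A
Step 2: Q = 0.5517 * 0.485 * 39.2
Step 3: Q = 10.4889 cm^3/s

10.4889


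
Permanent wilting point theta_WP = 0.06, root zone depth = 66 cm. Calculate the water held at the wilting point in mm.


Step 1: Water (mm) = theta_WP * depth * 10
Step 2: Water = 0.06 * 66 * 10
Step 3: Water = 39.6 mm

39.6


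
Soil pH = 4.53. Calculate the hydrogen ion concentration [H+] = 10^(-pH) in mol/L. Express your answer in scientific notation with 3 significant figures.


Step 1: [H+] = 10^(-pH)
Step 2: [H+] = 10^(-4.53)
Step 3: [H+] = 2.95e-05 mol/L

2.95e-05


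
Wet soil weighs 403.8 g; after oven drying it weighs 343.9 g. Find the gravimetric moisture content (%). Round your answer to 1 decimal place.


Step 1: Water mass = wet - dry = 403.8 - 343.9 = 59.9 g
Step 2: w = 100 * water mass / dry mass
Step 3: w = 100 * 59.9 / 343.9 = 17.4%

17.4


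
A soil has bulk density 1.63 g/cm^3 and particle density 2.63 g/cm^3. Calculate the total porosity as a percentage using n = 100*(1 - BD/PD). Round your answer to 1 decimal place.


Step 1: Formula: n = 100 * (1 - BD / PD)
Step 2: n = 100 * (1 - 1.63 / 2.63)
Step 3: n = 100 * (1 - 0.61977)
Step 4: n = 38.0%

38.0


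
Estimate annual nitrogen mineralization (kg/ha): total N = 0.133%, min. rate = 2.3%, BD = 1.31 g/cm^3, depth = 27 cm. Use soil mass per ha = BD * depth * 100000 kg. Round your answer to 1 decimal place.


Step 1: Soil mass per ha = BD * depth * 100000 = 1.31 * 27 * 100000 = 3537000 kg
Step 2: Total N pool = soil mass * N%/100 = 3537000 * 0.133/100 = 4704.21 kg/ha
Step 3: N mineralized = N pool * rate%/100 = 4704.21 * 2.3/100 = 108.2 kg/ha/yr

108.2


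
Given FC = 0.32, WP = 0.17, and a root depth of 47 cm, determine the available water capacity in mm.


Step 1: Available water = (FC - WP) * depth * 10
Step 2: AW = (0.32 - 0.17) * 47 * 10
Step 3: AW = 0.15 * 47 * 10
Step 4: AW = 70.5 mm

70.5


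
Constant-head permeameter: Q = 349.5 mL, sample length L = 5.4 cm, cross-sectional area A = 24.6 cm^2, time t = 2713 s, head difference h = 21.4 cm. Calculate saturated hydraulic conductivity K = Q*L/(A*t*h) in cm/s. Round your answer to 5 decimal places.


Step 1: K = Q * L / (A * t * h)
Step 2: Numerator = 349.5 * 5.4 = 1887.3
Step 3: Denominator = 24.6 * 2713 * 21.4 = 1428231.72
Step 4: K = 1887.3 / 1428231.72 = 0.00132 cm/s

0.00132


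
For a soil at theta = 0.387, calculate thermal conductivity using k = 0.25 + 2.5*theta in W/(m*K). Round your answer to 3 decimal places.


Step 1: k = 0.25 + 2.5 * theta
Step 2: k = 0.25 + 2.5 * 0.387
Step 3: k = 0.25 + 0.968
Step 4: k = 1.218 W/(m*K)

1.218


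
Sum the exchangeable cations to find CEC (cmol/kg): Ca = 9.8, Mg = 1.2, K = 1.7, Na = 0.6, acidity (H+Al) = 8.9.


Step 1: CEC = Ca + Mg + K + Na + (H+Al)
Step 2: CEC = 9.8 + 1.2 + 1.7 + 0.6 + 8.9
Step 3: CEC = 22.2 cmol/kg

22.2


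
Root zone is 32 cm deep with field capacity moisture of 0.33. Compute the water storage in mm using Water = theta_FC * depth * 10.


Step 1: Water (mm) = theta_FC * depth (cm) * 10
Step 2: Water = 0.33 * 32 * 10
Step 3: Water = 105.6 mm

105.6


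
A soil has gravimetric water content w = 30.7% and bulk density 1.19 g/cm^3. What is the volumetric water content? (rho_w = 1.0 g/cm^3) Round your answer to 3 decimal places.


Step 1: theta = (w / 100) * BD / rho_w
Step 2: theta = (30.7 / 100) * 1.19 / 1.0
Step 3: theta = 0.307 * 1.19
Step 4: theta = 0.365

0.365


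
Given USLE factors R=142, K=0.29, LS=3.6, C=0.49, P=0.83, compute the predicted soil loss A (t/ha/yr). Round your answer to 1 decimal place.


Step 1: A = R * K * LS * C * P
Step 2: R * K = 142 * 0.29 = 41.18
Step 3: (R*K) * LS = 41.18 * 3.6 = 148.248
Step 4: * C * P = 148.248 * 0.49 * 0.83 = 60.3
Step 5: A = 60.3 t/(ha*yr)

60.3


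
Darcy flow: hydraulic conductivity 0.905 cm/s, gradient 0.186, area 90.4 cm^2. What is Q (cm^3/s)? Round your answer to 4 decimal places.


Step 1: Apply Darcy's law: Q = K * i * A
Step 2: Q = 0.905 * 0.186 * 90.4
Step 3: Q = 15.217 cm^3/s

15.217


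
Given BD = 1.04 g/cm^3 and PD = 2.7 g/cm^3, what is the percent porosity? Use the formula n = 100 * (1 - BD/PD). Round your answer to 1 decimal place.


Step 1: Formula: n = 100 * (1 - BD / PD)
Step 2: n = 100 * (1 - 1.04 / 2.7)
Step 3: n = 100 * (1 - 0.38519)
Step 4: n = 61.5%

61.5


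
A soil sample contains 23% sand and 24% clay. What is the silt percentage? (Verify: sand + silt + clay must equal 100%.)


Step 1: sand + silt + clay = 100%
Step 2: silt = 100 - sand - clay
Step 3: silt = 100 - 23 - 24
Step 4: silt = 53%

53


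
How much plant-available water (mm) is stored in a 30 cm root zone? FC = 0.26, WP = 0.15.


Step 1: Available water = (FC - WP) * depth * 10
Step 2: AW = (0.26 - 0.15) * 30 * 10
Step 3: AW = 0.11 * 30 * 10
Step 4: AW = 33.0 mm

33.0


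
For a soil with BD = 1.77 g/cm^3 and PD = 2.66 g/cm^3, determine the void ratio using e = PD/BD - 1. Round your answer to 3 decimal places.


Step 1: e = PD / BD - 1
Step 2: e = 2.66 / 1.77 - 1
Step 3: e = 1.50282 - 1
Step 4: e = 0.503

0.503


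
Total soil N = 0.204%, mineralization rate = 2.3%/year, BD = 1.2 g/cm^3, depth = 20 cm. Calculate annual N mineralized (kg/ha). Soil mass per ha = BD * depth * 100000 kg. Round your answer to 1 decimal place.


Step 1: Soil mass per ha = BD * depth * 100000 = 1.2 * 20 * 100000 = 2400000 kg
Step 2: Total N pool = soil mass * N%/100 = 2400000 * 0.204/100 = 4896.0 kg/ha
Step 3: N mineralized = N pool * rate%/100 = 4896.0 * 2.3/100 = 112.6 kg/ha/yr

112.6


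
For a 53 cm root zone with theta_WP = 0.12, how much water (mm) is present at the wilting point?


Step 1: Water (mm) = theta_WP * depth * 10
Step 2: Water = 0.12 * 53 * 10
Step 3: Water = 63.6 mm

63.6


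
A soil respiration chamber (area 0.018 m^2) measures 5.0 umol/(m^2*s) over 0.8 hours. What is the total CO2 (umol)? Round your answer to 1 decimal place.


Step 1: Convert time to seconds: 0.8 hr * 3600 = 2880.0 s
Step 2: Total = flux * area * time_s
Step 3: Total = 5.0 * 0.018 * 2880.0
Step 4: Total = 259.2 umol

259.2


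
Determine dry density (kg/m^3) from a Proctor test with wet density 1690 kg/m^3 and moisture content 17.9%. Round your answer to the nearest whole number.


Step 1: Dry density = wet density / (1 + w/100)
Step 2: Dry density = 1690 / (1 + 17.9/100)
Step 3: Dry density = 1690 / 1.179
Step 4: Dry density = 1433 kg/m^3

1433


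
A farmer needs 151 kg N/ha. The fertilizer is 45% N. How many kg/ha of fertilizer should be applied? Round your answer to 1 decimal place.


Step 1: Fertilizer rate = target N / (N content / 100)
Step 2: Rate = 151 / (45 / 100)
Step 3: Rate = 151 / 0.45
Step 4: Rate = 335.6 kg/ha

335.6


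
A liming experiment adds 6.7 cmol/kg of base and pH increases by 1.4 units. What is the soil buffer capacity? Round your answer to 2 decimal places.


Step 1: BC = change in base / change in pH
Step 2: BC = 6.7 / 1.4
Step 3: BC = 4.79 cmol/(kg*pH unit)

4.79


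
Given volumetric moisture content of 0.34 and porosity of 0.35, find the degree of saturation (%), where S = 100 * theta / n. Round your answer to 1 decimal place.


Step 1: S = 100 * theta_v / n
Step 2: S = 100 * 0.34 / 0.35
Step 3: S = 97.1%

97.1


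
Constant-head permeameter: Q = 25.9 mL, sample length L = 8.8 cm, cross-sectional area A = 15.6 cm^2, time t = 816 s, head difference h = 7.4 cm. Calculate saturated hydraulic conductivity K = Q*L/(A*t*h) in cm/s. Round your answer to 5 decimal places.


Step 1: K = Q * L / (A * t * h)
Step 2: Numerator = 25.9 * 8.8 = 227.92
Step 3: Denominator = 15.6 * 816 * 7.4 = 94199.04
Step 4: K = 227.92 / 94199.04 = 0.00242 cm/s

0.00242


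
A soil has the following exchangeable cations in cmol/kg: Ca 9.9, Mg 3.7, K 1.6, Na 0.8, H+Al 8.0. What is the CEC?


Step 1: CEC = Ca + Mg + K + Na + (H+Al)
Step 2: CEC = 9.9 + 3.7 + 1.6 + 0.8 + 8.0
Step 3: CEC = 24.0 cmol/kg

24.0


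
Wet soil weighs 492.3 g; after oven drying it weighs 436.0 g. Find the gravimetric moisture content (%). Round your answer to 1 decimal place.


Step 1: Water mass = wet - dry = 492.3 - 436.0 = 56.3 g
Step 2: w = 100 * water mass / dry mass
Step 3: w = 100 * 56.3 / 436.0 = 12.9%

12.9


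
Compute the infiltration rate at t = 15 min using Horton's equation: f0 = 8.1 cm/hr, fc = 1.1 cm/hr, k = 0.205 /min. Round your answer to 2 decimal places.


Step 1: f = fc + (f0 - fc) * exp(-k * t)
Step 2: exp(-0.205 * 15) = 0.04619
Step 3: f = 1.1 + (8.1 - 1.1) * 0.04619
Step 4: f = 1.1 + 7.0 * 0.04619
Step 5: f = 1.42 cm/hr

1.42


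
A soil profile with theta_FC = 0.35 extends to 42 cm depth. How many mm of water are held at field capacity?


Step 1: Water (mm) = theta_FC * depth (cm) * 10
Step 2: Water = 0.35 * 42 * 10
Step 3: Water = 147.0 mm

147.0


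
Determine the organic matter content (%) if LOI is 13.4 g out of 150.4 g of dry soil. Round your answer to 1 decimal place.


Step 1: OM% = 100 * LOI / sample mass
Step 2: OM = 100 * 13.4 / 150.4
Step 3: OM = 8.9%

8.9


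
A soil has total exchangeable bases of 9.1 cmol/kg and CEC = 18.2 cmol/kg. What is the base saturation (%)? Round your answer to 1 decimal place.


Step 1: BS = 100 * (sum of bases) / CEC
Step 2: BS = 100 * 9.1 / 18.2
Step 3: BS = 50.0%

50.0


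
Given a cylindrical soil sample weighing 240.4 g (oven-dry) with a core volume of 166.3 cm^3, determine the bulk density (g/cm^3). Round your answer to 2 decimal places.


Step 1: Identify the formula: BD = dry mass / volume
Step 2: Substitute values: BD = 240.4 / 166.3
Step 3: BD = 1.45 g/cm^3

1.45


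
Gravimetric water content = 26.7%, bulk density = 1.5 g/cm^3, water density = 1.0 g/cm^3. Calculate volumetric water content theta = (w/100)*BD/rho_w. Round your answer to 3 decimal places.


Step 1: theta = (w / 100) * BD / rho_w
Step 2: theta = (26.7 / 100) * 1.5 / 1.0
Step 3: theta = 0.267 * 1.5
Step 4: theta = 0.401

0.401


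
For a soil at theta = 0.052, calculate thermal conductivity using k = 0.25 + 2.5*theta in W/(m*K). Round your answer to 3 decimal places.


Step 1: k = 0.25 + 2.5 * theta
Step 2: k = 0.25 + 2.5 * 0.052
Step 3: k = 0.25 + 0.13
Step 4: k = 0.38 W/(m*K)

0.38


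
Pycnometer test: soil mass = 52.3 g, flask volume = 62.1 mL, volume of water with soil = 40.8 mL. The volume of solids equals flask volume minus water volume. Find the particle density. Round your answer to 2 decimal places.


Step 1: Volume of solids = flask volume - water volume with soil
Step 2: V_solids = 62.1 - 40.8 = 21.3 mL
Step 3: Particle density = mass / V_solids = 52.3 / 21.3 = 2.46 g/cm^3

2.46


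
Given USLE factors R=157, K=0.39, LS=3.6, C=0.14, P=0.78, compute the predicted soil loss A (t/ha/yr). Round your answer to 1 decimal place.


Step 1: A = R * K * LS * C * P
Step 2: R * K = 157 * 0.39 = 61.23
Step 3: (R*K) * LS = 61.23 * 3.6 = 220.428
Step 4: * C * P = 220.428 * 0.14 * 0.78 = 24.1
Step 5: A = 24.1 t/(ha*yr)

24.1


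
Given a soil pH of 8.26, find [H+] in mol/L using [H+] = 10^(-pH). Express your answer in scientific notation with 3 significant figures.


Step 1: [H+] = 10^(-pH)
Step 2: [H+] = 10^(-8.26)
Step 3: [H+] = 5.50e-09 mol/L

5.50e-09


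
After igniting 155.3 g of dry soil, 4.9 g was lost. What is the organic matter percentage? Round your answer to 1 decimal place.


Step 1: OM% = 100 * LOI / sample mass
Step 2: OM = 100 * 4.9 / 155.3
Step 3: OM = 3.2%

3.2


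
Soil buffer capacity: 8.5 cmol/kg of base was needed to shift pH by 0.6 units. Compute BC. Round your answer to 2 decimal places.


Step 1: BC = change in base / change in pH
Step 2: BC = 8.5 / 0.6
Step 3: BC = 14.17 cmol/(kg*pH unit)

14.17


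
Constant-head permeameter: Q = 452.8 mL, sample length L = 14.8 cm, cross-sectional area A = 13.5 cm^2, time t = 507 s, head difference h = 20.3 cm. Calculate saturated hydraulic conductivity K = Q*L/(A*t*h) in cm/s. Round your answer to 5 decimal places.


Step 1: K = Q * L / (A * t * h)
Step 2: Numerator = 452.8 * 14.8 = 6701.44
Step 3: Denominator = 13.5 * 507 * 20.3 = 138943.35
Step 4: K = 6701.44 / 138943.35 = 0.04823 cm/s

0.04823


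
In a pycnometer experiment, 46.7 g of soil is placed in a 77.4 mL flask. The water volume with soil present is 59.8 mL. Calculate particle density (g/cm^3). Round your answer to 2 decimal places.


Step 1: Volume of solids = flask volume - water volume with soil
Step 2: V_solids = 77.4 - 59.8 = 17.6 mL
Step 3: Particle density = mass / V_solids = 46.7 / 17.6 = 2.65 g/cm^3

2.65


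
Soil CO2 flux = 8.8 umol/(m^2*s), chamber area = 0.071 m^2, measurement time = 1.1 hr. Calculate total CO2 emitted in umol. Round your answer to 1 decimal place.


Step 1: Convert time to seconds: 1.1 hr * 3600 = 3960.0 s
Step 2: Total = flux * area * time_s
Step 3: Total = 8.8 * 0.071 * 3960.0
Step 4: Total = 2474.2 umol

2474.2


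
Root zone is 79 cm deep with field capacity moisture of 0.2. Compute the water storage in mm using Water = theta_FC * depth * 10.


Step 1: Water (mm) = theta_FC * depth (cm) * 10
Step 2: Water = 0.2 * 79 * 10
Step 3: Water = 158.0 mm

158.0


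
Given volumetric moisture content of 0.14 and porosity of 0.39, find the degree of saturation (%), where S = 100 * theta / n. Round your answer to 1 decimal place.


Step 1: S = 100 * theta_v / n
Step 2: S = 100 * 0.14 / 0.39
Step 3: S = 35.9%

35.9


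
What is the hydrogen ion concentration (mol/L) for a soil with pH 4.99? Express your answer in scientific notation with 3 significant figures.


Step 1: [H+] = 10^(-pH)
Step 2: [H+] = 10^(-4.99)
Step 3: [H+] = 1.02e-05 mol/L

1.02e-05


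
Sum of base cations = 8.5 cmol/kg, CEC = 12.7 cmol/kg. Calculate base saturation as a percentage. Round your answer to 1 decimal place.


Step 1: BS = 100 * (sum of bases) / CEC
Step 2: BS = 100 * 8.5 / 12.7
Step 3: BS = 66.9%

66.9


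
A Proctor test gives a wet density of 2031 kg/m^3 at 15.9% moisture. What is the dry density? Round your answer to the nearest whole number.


Step 1: Dry density = wet density / (1 + w/100)
Step 2: Dry density = 2031 / (1 + 15.9/100)
Step 3: Dry density = 2031 / 1.159
Step 4: Dry density = 1752 kg/m^3

1752


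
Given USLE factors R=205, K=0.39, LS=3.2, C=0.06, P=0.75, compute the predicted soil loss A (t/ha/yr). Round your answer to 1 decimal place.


Step 1: A = R * K * LS * C * P
Step 2: R * K = 205 * 0.39 = 79.95
Step 3: (R*K) * LS = 79.95 * 3.2 = 255.84
Step 4: * C * P = 255.84 * 0.06 * 0.75 = 11.5
Step 5: A = 11.5 t/(ha*yr)

11.5


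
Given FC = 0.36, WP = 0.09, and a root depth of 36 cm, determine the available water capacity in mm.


Step 1: Available water = (FC - WP) * depth * 10
Step 2: AW = (0.36 - 0.09) * 36 * 10
Step 3: AW = 0.27 * 36 * 10
Step 4: AW = 97.2 mm

97.2


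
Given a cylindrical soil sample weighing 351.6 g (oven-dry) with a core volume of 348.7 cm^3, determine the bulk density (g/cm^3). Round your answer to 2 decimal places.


Step 1: Identify the formula: BD = dry mass / volume
Step 2: Substitute values: BD = 351.6 / 348.7
Step 3: BD = 1.01 g/cm^3

1.01


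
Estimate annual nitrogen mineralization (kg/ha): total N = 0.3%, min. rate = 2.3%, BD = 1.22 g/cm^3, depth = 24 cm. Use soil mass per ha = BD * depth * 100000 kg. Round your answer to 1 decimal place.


Step 1: Soil mass per ha = BD * depth * 100000 = 1.22 * 24 * 100000 = 2928000 kg
Step 2: Total N pool = soil mass * N%/100 = 2928000 * 0.3/100 = 8784.0 kg/ha
Step 3: N mineralized = N pool * rate%/100 = 8784.0 * 2.3/100 = 202.0 kg/ha/yr

202.0


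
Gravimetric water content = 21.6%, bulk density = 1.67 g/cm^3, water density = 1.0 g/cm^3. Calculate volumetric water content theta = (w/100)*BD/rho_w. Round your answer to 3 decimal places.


Step 1: theta = (w / 100) * BD / rho_w
Step 2: theta = (21.6 / 100) * 1.67 / 1.0
Step 3: theta = 0.216 * 1.67
Step 4: theta = 0.361

0.361


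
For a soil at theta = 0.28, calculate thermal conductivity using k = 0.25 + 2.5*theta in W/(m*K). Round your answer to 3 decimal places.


Step 1: k = 0.25 + 2.5 * theta
Step 2: k = 0.25 + 2.5 * 0.28
Step 3: k = 0.25 + 0.7
Step 4: k = 0.95 W/(m*K)

0.95


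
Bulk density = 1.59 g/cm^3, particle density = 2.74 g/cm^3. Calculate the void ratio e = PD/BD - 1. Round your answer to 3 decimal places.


Step 1: e = PD / BD - 1
Step 2: e = 2.74 / 1.59 - 1
Step 3: e = 1.72327 - 1
Step 4: e = 0.723

0.723


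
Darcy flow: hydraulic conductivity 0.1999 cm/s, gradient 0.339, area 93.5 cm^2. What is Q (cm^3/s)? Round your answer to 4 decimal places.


Step 1: Apply Darcy's law: Q = K * i * A
Step 2: Q = 0.1999 * 0.339 * 93.5
Step 3: Q = 6.3361 cm^3/s

6.3361


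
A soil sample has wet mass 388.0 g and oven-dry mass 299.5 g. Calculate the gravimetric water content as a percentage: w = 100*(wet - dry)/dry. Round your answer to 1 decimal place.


Step 1: Water mass = wet - dry = 388.0 - 299.5 = 88.5 g
Step 2: w = 100 * water mass / dry mass
Step 3: w = 100 * 88.5 / 299.5 = 29.5%

29.5


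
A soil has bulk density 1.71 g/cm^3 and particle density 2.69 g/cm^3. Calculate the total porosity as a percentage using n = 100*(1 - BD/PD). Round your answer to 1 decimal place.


Step 1: Formula: n = 100 * (1 - BD / PD)
Step 2: n = 100 * (1 - 1.71 / 2.69)
Step 3: n = 100 * (1 - 0.63569)
Step 4: n = 36.4%

36.4


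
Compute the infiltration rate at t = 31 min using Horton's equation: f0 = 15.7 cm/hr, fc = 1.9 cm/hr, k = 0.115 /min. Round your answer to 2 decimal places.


Step 1: f = fc + (f0 - fc) * exp(-k * t)
Step 2: exp(-0.115 * 31) = 0.028297
Step 3: f = 1.9 + (15.7 - 1.9) * 0.028297
Step 4: f = 1.9 + 13.8 * 0.028297
Step 5: f = 2.29 cm/hr

2.29


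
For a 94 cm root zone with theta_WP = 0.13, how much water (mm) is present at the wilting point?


Step 1: Water (mm) = theta_WP * depth * 10
Step 2: Water = 0.13 * 94 * 10
Step 3: Water = 122.2 mm

122.2


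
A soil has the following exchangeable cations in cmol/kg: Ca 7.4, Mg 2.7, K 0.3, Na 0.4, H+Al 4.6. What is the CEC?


Step 1: CEC = Ca + Mg + K + Na + (H+Al)
Step 2: CEC = 7.4 + 2.7 + 0.3 + 0.4 + 4.6
Step 3: CEC = 15.4 cmol/kg

15.4


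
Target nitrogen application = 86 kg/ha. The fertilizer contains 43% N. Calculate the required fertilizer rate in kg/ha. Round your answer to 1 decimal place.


Step 1: Fertilizer rate = target N / (N content / 100)
Step 2: Rate = 86 / (43 / 100)
Step 3: Rate = 86 / 0.43
Step 4: Rate = 200.0 kg/ha

200.0


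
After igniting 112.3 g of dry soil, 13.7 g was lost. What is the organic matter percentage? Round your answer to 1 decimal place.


Step 1: OM% = 100 * LOI / sample mass
Step 2: OM = 100 * 13.7 / 112.3
Step 3: OM = 12.2%

12.2


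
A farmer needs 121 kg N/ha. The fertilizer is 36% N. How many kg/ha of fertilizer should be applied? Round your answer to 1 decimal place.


Step 1: Fertilizer rate = target N / (N content / 100)
Step 2: Rate = 121 / (36 / 100)
Step 3: Rate = 121 / 0.36
Step 4: Rate = 336.1 kg/ha

336.1


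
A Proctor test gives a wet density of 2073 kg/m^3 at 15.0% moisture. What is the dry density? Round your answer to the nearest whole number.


Step 1: Dry density = wet density / (1 + w/100)
Step 2: Dry density = 2073 / (1 + 15.0/100)
Step 3: Dry density = 2073 / 1.15
Step 4: Dry density = 1803 kg/m^3

1803


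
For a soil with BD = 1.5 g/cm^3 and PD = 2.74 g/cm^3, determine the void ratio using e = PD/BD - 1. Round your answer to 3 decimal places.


Step 1: e = PD / BD - 1
Step 2: e = 2.74 / 1.5 - 1
Step 3: e = 1.82667 - 1
Step 4: e = 0.827

0.827


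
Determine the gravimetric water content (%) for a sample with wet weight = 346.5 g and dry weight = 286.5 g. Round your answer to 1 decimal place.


Step 1: Water mass = wet - dry = 346.5 - 286.5 = 60.0 g
Step 2: w = 100 * water mass / dry mass
Step 3: w = 100 * 60.0 / 286.5 = 20.9%

20.9


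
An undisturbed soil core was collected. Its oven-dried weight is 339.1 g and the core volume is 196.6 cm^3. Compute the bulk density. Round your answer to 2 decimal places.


Step 1: Identify the formula: BD = dry mass / volume
Step 2: Substitute values: BD = 339.1 / 196.6
Step 3: BD = 1.72 g/cm^3

1.72


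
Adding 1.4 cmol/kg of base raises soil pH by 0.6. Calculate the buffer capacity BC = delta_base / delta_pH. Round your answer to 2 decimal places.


Step 1: BC = change in base / change in pH
Step 2: BC = 1.4 / 0.6
Step 3: BC = 2.33 cmol/(kg*pH unit)

2.33


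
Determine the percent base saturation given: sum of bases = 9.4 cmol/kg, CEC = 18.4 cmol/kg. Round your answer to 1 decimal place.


Step 1: BS = 100 * (sum of bases) / CEC
Step 2: BS = 100 * 9.4 / 18.4
Step 3: BS = 51.1%

51.1


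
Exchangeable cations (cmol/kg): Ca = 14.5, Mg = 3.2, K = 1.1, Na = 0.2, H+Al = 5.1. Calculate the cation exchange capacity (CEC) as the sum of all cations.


Step 1: CEC = Ca + Mg + K + Na + (H+Al)
Step 2: CEC = 14.5 + 3.2 + 1.1 + 0.2 + 5.1
Step 3: CEC = 24.1 cmol/kg

24.1


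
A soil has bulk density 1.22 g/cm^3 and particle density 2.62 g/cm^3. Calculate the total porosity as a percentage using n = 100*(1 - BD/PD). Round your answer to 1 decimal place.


Step 1: Formula: n = 100 * (1 - BD / PD)
Step 2: n = 100 * (1 - 1.22 / 2.62)
Step 3: n = 100 * (1 - 0.46565)
Step 4: n = 53.4%

53.4


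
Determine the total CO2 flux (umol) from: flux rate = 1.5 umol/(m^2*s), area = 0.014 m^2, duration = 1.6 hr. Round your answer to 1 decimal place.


Step 1: Convert time to seconds: 1.6 hr * 3600 = 5760.0 s
Step 2: Total = flux * area * time_s
Step 3: Total = 1.5 * 0.014 * 5760.0
Step 4: Total = 121.0 umol

121.0


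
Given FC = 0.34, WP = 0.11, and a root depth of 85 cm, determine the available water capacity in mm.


Step 1: Available water = (FC - WP) * depth * 10
Step 2: AW = (0.34 - 0.11) * 85 * 10
Step 3: AW = 0.23 * 85 * 10
Step 4: AW = 195.5 mm

195.5


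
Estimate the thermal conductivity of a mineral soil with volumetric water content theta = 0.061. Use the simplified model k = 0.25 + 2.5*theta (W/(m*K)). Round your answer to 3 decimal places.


Step 1: k = 0.25 + 2.5 * theta
Step 2: k = 0.25 + 2.5 * 0.061
Step 3: k = 0.25 + 0.153
Step 4: k = 0.403 W/(m*K)

0.403


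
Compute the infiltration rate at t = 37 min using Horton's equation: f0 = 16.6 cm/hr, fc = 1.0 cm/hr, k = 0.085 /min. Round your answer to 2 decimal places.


Step 1: f = fc + (f0 - fc) * exp(-k * t)
Step 2: exp(-0.085 * 37) = 0.043067
Step 3: f = 1.0 + (16.6 - 1.0) * 0.043067
Step 4: f = 1.0 + 15.6 * 0.043067
Step 5: f = 1.67 cm/hr

1.67


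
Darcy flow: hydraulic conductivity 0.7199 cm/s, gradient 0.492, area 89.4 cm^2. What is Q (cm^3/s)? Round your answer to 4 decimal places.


Step 1: Apply Darcy's law: Q = K * i * A
Step 2: Q = 0.7199 * 0.492 * 89.4
Step 3: Q = 31.6647 cm^3/s

31.6647


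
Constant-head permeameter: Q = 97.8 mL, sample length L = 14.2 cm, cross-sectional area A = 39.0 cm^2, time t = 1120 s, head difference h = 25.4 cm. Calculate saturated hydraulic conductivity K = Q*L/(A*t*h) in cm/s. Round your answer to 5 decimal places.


Step 1: K = Q * L / (A * t * h)
Step 2: Numerator = 97.8 * 14.2 = 1388.76
Step 3: Denominator = 39.0 * 1120 * 25.4 = 1109472.0
Step 4: K = 1388.76 / 1109472.0 = 0.00125 cm/s

0.00125


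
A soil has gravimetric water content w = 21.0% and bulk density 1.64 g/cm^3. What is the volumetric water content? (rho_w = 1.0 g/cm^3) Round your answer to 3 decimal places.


Step 1: theta = (w / 100) * BD / rho_w
Step 2: theta = (21.0 / 100) * 1.64 / 1.0
Step 3: theta = 0.21 * 1.64
Step 4: theta = 0.344

0.344


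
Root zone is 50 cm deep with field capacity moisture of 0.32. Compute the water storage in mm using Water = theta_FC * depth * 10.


Step 1: Water (mm) = theta_FC * depth (cm) * 10
Step 2: Water = 0.32 * 50 * 10
Step 3: Water = 160.0 mm

160.0


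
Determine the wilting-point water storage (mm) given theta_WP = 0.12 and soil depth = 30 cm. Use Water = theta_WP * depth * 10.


Step 1: Water (mm) = theta_WP * depth * 10
Step 2: Water = 0.12 * 30 * 10
Step 3: Water = 36.0 mm

36.0


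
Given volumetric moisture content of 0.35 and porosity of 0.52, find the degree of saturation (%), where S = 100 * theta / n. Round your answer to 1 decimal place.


Step 1: S = 100 * theta_v / n
Step 2: S = 100 * 0.35 / 0.52
Step 3: S = 67.3%

67.3


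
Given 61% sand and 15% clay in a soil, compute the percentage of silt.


Step 1: sand + silt + clay = 100%
Step 2: silt = 100 - sand - clay
Step 3: silt = 100 - 61 - 15
Step 4: silt = 24%

24


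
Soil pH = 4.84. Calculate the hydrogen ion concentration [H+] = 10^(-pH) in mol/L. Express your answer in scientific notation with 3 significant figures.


Step 1: [H+] = 10^(-pH)
Step 2: [H+] = 10^(-4.84)
Step 3: [H+] = 1.45e-05 mol/L

1.45e-05


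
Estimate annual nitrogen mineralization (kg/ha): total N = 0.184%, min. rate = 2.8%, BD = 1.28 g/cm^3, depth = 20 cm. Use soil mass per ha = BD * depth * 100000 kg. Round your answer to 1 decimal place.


Step 1: Soil mass per ha = BD * depth * 100000 = 1.28 * 20 * 100000 = 2560000 kg
Step 2: Total N pool = soil mass * N%/100 = 2560000 * 0.184/100 = 4710.4 kg/ha
Step 3: N mineralized = N pool * rate%/100 = 4710.4 * 2.8/100 = 131.9 kg/ha/yr

131.9


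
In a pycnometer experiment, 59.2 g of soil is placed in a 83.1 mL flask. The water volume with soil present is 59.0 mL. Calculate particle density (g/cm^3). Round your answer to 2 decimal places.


Step 1: Volume of solids = flask volume - water volume with soil
Step 2: V_solids = 83.1 - 59.0 = 24.1 mL
Step 3: Particle density = mass / V_solids = 59.2 / 24.1 = 2.46 g/cm^3

2.46


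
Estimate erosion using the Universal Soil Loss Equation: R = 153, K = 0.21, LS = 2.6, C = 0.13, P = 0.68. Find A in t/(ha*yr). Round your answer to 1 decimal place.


Step 1: A = R * K * LS * C * P
Step 2: R * K = 153 * 0.21 = 32.13
Step 3: (R*K) * LS = 32.13 * 2.6 = 83.538
Step 4: * C * P = 83.538 * 0.13 * 0.68 = 7.4
Step 5: A = 7.4 t/(ha*yr)

7.4


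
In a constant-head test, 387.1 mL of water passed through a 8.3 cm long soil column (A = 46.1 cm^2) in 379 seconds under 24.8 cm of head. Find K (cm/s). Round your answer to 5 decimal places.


Step 1: K = Q * L / (A * t * h)
Step 2: Numerator = 387.1 * 8.3 = 3212.93
Step 3: Denominator = 46.1 * 379 * 24.8 = 433303.12
Step 4: K = 3212.93 / 433303.12 = 0.00741 cm/s

0.00741


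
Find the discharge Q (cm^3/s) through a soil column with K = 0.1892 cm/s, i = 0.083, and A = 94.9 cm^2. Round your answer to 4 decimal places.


Step 1: Apply Darcy's law: Q = K * i * A
Step 2: Q = 0.1892 * 0.083 * 94.9
Step 3: Q = 1.4903 cm^3/s

1.4903


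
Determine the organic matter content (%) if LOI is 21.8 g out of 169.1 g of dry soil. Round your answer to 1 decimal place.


Step 1: OM% = 100 * LOI / sample mass
Step 2: OM = 100 * 21.8 / 169.1
Step 3: OM = 12.9%

12.9


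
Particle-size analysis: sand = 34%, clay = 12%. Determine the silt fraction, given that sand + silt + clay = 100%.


Step 1: sand + silt + clay = 100%
Step 2: silt = 100 - sand - clay
Step 3: silt = 100 - 34 - 12
Step 4: silt = 54%

54


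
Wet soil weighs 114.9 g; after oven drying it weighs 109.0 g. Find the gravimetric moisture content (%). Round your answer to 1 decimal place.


Step 1: Water mass = wet - dry = 114.9 - 109.0 = 5.9 g
Step 2: w = 100 * water mass / dry mass
Step 3: w = 100 * 5.9 / 109.0 = 5.4%

5.4


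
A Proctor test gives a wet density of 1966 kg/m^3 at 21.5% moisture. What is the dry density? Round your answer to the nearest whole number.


Step 1: Dry density = wet density / (1 + w/100)
Step 2: Dry density = 1966 / (1 + 21.5/100)
Step 3: Dry density = 1966 / 1.215
Step 4: Dry density = 1618 kg/m^3

1618


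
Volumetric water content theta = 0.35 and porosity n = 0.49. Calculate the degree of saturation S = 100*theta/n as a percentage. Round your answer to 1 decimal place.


Step 1: S = 100 * theta_v / n
Step 2: S = 100 * 0.35 / 0.49
Step 3: S = 71.4%

71.4


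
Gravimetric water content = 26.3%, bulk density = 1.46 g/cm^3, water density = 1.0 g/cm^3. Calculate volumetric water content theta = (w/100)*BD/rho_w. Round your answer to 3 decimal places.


Step 1: theta = (w / 100) * BD / rho_w
Step 2: theta = (26.3 / 100) * 1.46 / 1.0
Step 3: theta = 0.263 * 1.46
Step 4: theta = 0.384

0.384


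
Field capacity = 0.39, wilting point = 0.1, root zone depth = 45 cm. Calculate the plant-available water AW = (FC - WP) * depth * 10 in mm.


Step 1: Available water = (FC - WP) * depth * 10
Step 2: AW = (0.39 - 0.1) * 45 * 10
Step 3: AW = 0.29 * 45 * 10
Step 4: AW = 130.5 mm

130.5


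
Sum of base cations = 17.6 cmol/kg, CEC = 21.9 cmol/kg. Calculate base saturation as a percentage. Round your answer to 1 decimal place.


Step 1: BS = 100 * (sum of bases) / CEC
Step 2: BS = 100 * 17.6 / 21.9
Step 3: BS = 80.4%

80.4


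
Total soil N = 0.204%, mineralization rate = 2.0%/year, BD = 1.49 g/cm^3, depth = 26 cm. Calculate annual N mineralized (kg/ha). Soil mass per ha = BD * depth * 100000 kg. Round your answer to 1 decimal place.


Step 1: Soil mass per ha = BD * depth * 100000 = 1.49 * 26 * 100000 = 3874000 kg
Step 2: Total N pool = soil mass * N%/100 = 3874000 * 0.204/100 = 7902.96 kg/ha
Step 3: N mineralized = N pool * rate%/100 = 7902.96 * 2.0/100 = 158.1 kg/ha/yr

158.1


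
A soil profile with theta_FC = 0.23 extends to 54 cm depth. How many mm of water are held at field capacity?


Step 1: Water (mm) = theta_FC * depth (cm) * 10
Step 2: Water = 0.23 * 54 * 10
Step 3: Water = 124.2 mm

124.2


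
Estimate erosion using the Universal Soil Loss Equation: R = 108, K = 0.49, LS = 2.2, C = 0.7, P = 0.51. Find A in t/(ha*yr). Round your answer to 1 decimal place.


Step 1: A = R * K * LS * C * P
Step 2: R * K = 108 * 0.49 = 52.92
Step 3: (R*K) * LS = 52.92 * 2.2 = 116.424
Step 4: * C * P = 116.424 * 0.7 * 0.51 = 41.6
Step 5: A = 41.6 t/(ha*yr)

41.6


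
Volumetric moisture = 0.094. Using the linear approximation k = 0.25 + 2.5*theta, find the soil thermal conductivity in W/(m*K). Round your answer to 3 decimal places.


Step 1: k = 0.25 + 2.5 * theta
Step 2: k = 0.25 + 2.5 * 0.094
Step 3: k = 0.25 + 0.235
Step 4: k = 0.485 W/(m*K)

0.485


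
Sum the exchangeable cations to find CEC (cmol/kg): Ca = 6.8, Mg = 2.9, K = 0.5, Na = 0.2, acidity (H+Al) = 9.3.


Step 1: CEC = Ca + Mg + K + Na + (H+Al)
Step 2: CEC = 6.8 + 2.9 + 0.5 + 0.2 + 9.3
Step 3: CEC = 19.7 cmol/kg

19.7


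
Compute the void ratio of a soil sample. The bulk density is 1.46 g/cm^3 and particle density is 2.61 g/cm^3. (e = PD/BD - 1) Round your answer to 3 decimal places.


Step 1: e = PD / BD - 1
Step 2: e = 2.61 / 1.46 - 1
Step 3: e = 1.78767 - 1
Step 4: e = 0.788

0.788
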